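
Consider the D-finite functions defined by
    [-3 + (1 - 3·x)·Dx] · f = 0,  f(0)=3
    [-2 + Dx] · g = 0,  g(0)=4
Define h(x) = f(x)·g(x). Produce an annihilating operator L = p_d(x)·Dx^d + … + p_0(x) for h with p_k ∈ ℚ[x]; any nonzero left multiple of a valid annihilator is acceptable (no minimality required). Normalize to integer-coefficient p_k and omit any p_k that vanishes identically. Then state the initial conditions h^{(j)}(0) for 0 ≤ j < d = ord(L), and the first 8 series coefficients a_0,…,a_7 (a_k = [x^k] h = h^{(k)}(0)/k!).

f: a_k = 3, 9, 27, 81, 243, 729, 2187, 6561, …
g: a_k = 4, 8, 8, 16/3, 8/3, 16/15, 16/45, 32/315, …
Product ⇒ symmetric product L₀, ord ≤ 1.
L = (5 - 6·x) + (-1 + 3·x)·Dx  (order 1).
h: a_k = 12, 60, 204, 628, 1892, 28396/5, 51116/3, 5367212/105, …
ICs: h(0) = 12.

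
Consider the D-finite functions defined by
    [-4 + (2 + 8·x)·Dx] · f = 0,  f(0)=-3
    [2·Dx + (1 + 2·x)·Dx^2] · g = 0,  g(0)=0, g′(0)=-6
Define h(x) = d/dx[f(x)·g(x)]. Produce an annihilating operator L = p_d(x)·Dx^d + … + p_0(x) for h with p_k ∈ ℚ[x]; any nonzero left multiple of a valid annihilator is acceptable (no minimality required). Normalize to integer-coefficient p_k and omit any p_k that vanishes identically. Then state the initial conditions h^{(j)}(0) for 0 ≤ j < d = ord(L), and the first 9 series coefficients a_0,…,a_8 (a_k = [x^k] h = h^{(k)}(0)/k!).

L = (2 + 16·x + 8·x^2) + (7 + 54·x + 120·x^2 + 64·x^3)·Dx + (1 + 11·x + 42·x^2 + 64·x^3 + 32·x^4)·Dx^2  (order 2).
h: a_k = 18, 36, -144, 480, -1572, 26136/5, -88992/5, 2172672/35, -1548108/7, …
ICs: h(0) = 18, h′(0) = 36.

f: a_k = -3, -6, 6, -12, 30, -84, 252, -792, 2574, …
g: a_k = 0, -6, 6, -8, 12, -96/5, 32, -384/7, 96, …
Sym-product of L_f,L_g gives L₀ (≤ ord 2).
h=h₀': d/dx-closure on L₀ ⇒ L.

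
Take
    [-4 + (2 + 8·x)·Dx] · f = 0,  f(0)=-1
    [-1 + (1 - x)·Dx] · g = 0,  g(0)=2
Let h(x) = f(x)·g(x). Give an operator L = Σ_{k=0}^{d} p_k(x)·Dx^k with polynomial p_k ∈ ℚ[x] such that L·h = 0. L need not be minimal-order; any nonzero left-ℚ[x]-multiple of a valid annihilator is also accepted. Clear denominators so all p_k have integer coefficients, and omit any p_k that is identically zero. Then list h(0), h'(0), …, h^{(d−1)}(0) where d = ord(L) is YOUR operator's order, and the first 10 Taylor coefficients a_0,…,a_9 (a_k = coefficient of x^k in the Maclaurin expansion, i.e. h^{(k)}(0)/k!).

f: a_k = -1, -2, 2, -4, 10, -28, 84, -264, 858, -2860, …
g: a_k = 2, 2, 2, 2, 2, 2, 2, 2, 2, 2, …
Sym-product of L_f,L_g gives L₀ (≤ ord 1).
L = (3 + 2·x) + (-1 - 3·x + 4·x^2)·Dx  (order 1).
h: a_k = -2, -6, -2, -10, 10, -46, 122, -406, 1310, -4410, …
ICs: h(0) = -2.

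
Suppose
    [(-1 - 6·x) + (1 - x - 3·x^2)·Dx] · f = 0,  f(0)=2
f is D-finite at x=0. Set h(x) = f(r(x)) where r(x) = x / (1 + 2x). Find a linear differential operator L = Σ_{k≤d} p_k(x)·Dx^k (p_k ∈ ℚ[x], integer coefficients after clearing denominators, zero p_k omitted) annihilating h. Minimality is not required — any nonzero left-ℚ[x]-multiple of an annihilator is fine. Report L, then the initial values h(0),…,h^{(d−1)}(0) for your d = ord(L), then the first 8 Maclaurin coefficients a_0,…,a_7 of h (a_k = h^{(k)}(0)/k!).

f: a_k = 2, 2, 8, 14, 38, 80, 194, 434, …
L₀ from L_f via x↦r, Dx↦r'^{-1}Dx.
L = (1 + 8·x) + (-1 - 5·x - 5·x^2 + 2·x^3)·Dx  (order 1).
h: a_k = 2, 2, 4, -10, 34, -112, 370, -1222, …
ICs: h(0) = 2.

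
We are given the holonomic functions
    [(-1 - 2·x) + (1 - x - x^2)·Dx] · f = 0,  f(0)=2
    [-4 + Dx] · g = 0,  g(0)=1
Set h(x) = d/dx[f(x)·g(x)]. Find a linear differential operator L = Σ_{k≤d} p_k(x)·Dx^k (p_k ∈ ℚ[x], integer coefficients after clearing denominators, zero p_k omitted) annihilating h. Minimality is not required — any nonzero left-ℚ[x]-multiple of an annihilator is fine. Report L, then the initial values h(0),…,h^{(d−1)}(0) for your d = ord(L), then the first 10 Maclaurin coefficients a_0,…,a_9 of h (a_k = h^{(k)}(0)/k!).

L = (28 - 18·x - 34·x^2 + 16·x^3 + 16·x^4) + (-5 + 7·x + 7·x^2 - 6·x^3 - 4·x^4)·Dx  (order 1).
h: a_k = 10, 56, 178, 1304/3, 2776/3, 5492/3, 156454/45, 2028704/315, 527782/45, 59784044/2835, …
ICs: h(0) = 10.

f: a_k = 2, 2, 4, 6, 10, 16, 26, 42, 68, 110, …
g: a_k = 1, 4, 8, 32/3, 32/3, 128/15, 256/45, 1024/315, 512/315, 2048/2835, …
f·g: L₀ = L_f ⊗_s L_g, ord ≤ 1·1.
Derive L from L₀ (diff closure).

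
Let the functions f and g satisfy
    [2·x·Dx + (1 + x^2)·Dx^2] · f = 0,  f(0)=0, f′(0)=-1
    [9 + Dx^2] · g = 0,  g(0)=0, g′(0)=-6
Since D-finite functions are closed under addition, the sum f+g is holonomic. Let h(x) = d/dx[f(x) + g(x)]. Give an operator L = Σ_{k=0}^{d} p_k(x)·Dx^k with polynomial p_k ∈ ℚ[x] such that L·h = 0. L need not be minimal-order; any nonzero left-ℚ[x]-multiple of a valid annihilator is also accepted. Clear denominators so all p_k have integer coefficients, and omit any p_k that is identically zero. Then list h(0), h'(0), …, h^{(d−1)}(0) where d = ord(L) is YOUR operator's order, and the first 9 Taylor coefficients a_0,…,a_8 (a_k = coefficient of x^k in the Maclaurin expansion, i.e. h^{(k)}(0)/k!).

L = (-54·x + 540·x^3 + 162·x^5) + (63 + 279·x^2 + 297·x^4 + 81·x^6)·Dx + (-6·x + 60·x^3 + 18·x^5)·Dx^2 + (7 + 31·x^2 + 33·x^4 + 9·x^6)·Dx^3  (order 3).
h: a_k = -7, 0, 28, 0, -85/4, 0, 283/40, 0, -4427/2240, …
ICs: h(0) = -7, h′(0) = 0, h′′(0) = 56.

f: a_k = 0, -1, 0, 1/3, 0, -1/5, 0, 1/7, 0, …
g: a_k = 0, -6, 0, 9, 0, -81/20, 0, 243/280, 0, …
h₀=f+g: left-lcm gives L₀, ord ≤ 4.
h=h₀': d/dx-closure on L₀ ⇒ L.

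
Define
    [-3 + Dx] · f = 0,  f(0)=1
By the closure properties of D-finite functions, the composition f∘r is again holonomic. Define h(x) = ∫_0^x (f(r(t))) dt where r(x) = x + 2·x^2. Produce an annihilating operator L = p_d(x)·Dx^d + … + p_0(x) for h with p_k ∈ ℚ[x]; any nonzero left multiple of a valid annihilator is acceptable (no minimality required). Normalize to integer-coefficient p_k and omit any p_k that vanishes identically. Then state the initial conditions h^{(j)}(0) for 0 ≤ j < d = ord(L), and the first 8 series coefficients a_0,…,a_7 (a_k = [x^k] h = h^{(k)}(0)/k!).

f: a_k = 1, 3, 9/2, 9/2, 27/8, 81/40, 81/80, 243/560, …
h₀=f(r): pull back L_f along r ⇒ L₀.
∫: right-multiply L₀ by Dx.
L = (-3 - 12·x)·Dx + Dx^2  (order 2).
h: a_k = 0, 1, 3/2, 7/2, 45/8, 387/40, 1107/80, 11061/560, …
ICs: h(0) = 0, h′(0) = 1.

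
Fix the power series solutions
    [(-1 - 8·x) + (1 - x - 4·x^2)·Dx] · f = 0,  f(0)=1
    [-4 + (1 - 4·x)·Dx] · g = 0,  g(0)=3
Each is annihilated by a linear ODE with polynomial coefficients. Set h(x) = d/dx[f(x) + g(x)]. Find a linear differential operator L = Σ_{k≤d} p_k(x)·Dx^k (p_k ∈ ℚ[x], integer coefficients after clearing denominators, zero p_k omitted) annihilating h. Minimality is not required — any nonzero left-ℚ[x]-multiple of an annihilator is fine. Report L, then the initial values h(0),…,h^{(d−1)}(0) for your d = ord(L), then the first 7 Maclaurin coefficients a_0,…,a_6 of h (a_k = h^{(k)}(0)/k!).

L = (264 - 384·x + 6912·x^2 - 6144·x^3 + 6144·x^4) + (-21 - 264·x - 96·x^2 + 4608·x^3 - 5376·x^4 + 6144·x^5)·Dx + (-1 + 41·x - 228·x^2 + 288·x^3 + 256·x^4 - 768·x^5 + 1024·x^6)·Dx^2  (order 2).
h: a_k = 13, 106, 603, 3188, 15685, 74814, 347151, …
ICs: h(0) = 13, h′(0) = 106.

f: a_k = 1, 1, 5, 9, 29, 65, 181, …
g: a_k = 3, 12, 48, 192, 768, 3072, 12288, …
Sum ⇒ L₀ = lclm(L_f,L_g) in ℚ(x)⟨Dx⟩.
h=h₀': d/dx-closure on L₀ ⇒ L.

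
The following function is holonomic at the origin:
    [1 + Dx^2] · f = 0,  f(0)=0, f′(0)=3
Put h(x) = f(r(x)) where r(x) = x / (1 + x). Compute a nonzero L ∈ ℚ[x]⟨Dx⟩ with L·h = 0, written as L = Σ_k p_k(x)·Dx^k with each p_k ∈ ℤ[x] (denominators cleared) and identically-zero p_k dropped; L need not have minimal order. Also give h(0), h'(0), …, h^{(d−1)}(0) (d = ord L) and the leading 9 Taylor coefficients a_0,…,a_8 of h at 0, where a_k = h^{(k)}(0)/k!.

f: a_k = 0, 3, 0, -1/2, 0, 1/40, 0, -1/1680, 0, …
L₀ from L_f via x↦r, Dx↦r'^{-1}Dx.
L = 1 + (2 + 6·x + 6·x^2 + 2·x^3)·Dx + (1 + 4·x + 6·x^2 + 4·x^3 + x^4)·Dx^2  (order 2).
h: a_k = 0, 3, -3, 5/2, -3/2, 1/40, 15/8, -6931/1680, 1591/240, …
ICs: h(0) = 0, h′(0) = 3.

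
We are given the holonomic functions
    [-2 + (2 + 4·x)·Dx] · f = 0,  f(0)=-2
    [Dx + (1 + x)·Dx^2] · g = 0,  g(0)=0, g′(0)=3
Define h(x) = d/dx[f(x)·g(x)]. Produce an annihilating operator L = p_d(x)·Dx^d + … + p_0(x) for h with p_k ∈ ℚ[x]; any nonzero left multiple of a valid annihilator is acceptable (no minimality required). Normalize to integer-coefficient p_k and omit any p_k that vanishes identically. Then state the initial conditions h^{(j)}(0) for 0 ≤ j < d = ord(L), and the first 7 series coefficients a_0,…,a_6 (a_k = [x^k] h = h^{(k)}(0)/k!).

L = (1 + 4·x + x^2) + (7 + 27·x + 30·x^2 + 8·x^3)·Dx + (2 + 11·x + 21·x^2 + 16·x^3 + 4·x^4)·Dx^2  (order 2).
h: a_k = -6, -6, 12, -20, 131/4, -1089/20, 927/10, …
ICs: h(0) = -6, h′(0) = -6.

f: a_k = -2, -2, 1, -1, 5/4, -7/4, 21/8, …
g: a_k = 0, 3, -3/2, 1, -3/4, 3/5, -1/2, …
f·g: L₀ = L_f ⊗_s L_g, ord ≤ 1·2.
h=h₀': d/dx-closure on L₀ ⇒ L.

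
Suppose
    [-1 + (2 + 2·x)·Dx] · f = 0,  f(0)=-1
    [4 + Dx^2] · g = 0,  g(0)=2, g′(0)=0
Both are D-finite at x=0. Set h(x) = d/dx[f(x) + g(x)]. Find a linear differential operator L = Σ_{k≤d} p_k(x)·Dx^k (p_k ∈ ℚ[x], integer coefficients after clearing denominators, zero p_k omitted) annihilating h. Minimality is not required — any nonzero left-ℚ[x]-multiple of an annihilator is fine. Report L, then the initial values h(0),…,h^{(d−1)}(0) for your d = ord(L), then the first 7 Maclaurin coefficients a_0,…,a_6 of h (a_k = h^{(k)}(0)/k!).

f: a_k = -1, -1/2, 1/8, -1/16, 5/128, -7/256, 21/1024, …
g: a_k = 2, 0, -4, 0, 4/3, 0, -8/45, …
L₀ := lclm(L_f,L_g); ord L₀ ≤ 1+2.
h=h₀': d/dx-closure on L₀ ⇒ L.
L = (-124 - 128·x - 64·x^2) + (-152 - 408·x - 384·x^2 - 128·x^3)·Dx + (-31 - 32·x - 16·x^2)·Dx^2 + (-38 - 102·x - 96·x^2 - 32·x^3)·Dx^3  (order 3).
h: a_k = -1/2, -31/4, -3/16, 527/96, -35/256, -7247/7680, -231/2048, …
ICs: h(0) = -1/2, h′(0) = -31/4, h′′(0) = -3/8.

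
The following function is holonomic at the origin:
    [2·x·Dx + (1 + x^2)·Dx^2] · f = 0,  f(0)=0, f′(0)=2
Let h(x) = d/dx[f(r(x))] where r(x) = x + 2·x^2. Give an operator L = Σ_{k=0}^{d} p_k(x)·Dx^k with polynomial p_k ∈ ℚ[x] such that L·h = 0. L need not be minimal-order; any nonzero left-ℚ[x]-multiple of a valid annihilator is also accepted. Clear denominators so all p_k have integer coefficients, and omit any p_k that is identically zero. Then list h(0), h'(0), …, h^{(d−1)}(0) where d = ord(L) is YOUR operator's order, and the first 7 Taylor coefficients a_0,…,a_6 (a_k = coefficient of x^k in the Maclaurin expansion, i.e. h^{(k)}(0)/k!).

L = (-4 + 2·x + 16·x^2 + 48·x^3 + 48·x^4) + (1 + 4·x + x^2 + 8·x^3 + 20·x^4 + 16·x^5)·Dx  (order 1).
h: a_k = 2, 8, -2, -16, -38, -8, 110, …
ICs: h(0) = 2.

f: a_k = 0, 2, 0, -2/3, 0, 2/5, 0, …
h₀=f(r): pull back L_f along r ⇒ L₀.
Differentiate: ansatz ord ≤ ord L₀ ⇒ L.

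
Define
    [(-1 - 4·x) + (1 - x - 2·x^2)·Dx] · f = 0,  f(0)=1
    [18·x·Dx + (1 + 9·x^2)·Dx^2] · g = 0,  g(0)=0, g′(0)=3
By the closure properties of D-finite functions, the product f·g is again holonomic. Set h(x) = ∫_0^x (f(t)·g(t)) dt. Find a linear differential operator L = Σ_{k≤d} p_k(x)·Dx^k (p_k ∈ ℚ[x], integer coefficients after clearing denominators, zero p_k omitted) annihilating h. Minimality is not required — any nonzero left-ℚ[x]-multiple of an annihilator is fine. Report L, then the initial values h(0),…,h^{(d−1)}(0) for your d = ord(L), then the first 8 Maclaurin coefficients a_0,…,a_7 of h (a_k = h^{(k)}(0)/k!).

f: a_k = 1, 1, 3, 5, 11, 21, 43, 85, …
g: a_k = 0, 3, 0, -9, 0, 243/5, 0, -2187/7, …
Sym-product of L_f,L_g gives L₀ (≤ ord 2).
Integrate: L := L₀·Dx.
L = (4 + 18·x + 108·x^2)·Dx + (2 - 10·x + 36·x^2 + 108·x^3)·Dx^2 + (-1 + x - 7·x^2 + 9·x^3 + 18·x^4)·Dx^3  (order 3).
h: a_k = 0, 0, 3/2, 1, 0, 6/5, 91/10, 333/35, …
ICs: h(0) = 0, h′(0) = 0, h′′(0) = 3.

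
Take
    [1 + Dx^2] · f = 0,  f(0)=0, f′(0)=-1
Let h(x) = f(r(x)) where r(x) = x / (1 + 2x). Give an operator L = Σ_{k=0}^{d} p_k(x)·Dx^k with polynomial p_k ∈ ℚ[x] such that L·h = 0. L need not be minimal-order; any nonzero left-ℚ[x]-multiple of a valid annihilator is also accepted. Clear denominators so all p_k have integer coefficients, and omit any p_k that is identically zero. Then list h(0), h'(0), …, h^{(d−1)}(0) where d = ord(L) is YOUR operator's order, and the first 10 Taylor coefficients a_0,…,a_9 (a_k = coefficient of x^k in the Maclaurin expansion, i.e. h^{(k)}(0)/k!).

L = 1 + (4 + 24·x + 48·x^2 + 32·x^3)·Dx + (1 + 8·x + 24·x^2 + 32·x^3 + 16·x^4)·Dx^2  (order 2).
h: a_k = 0, -1, 2, -23/6, 7, -1441/120, 75/4, -123479/5040, 6599/360, 12104063/362880, …
ICs: h(0) = 0, h′(0) = -1.

f: a_k = 0, -1, 0, 1/6, 0, -1/120, 0, 1/5040, 0, -1/362880, …
Change of var in L_f (x↦r) gives L₀.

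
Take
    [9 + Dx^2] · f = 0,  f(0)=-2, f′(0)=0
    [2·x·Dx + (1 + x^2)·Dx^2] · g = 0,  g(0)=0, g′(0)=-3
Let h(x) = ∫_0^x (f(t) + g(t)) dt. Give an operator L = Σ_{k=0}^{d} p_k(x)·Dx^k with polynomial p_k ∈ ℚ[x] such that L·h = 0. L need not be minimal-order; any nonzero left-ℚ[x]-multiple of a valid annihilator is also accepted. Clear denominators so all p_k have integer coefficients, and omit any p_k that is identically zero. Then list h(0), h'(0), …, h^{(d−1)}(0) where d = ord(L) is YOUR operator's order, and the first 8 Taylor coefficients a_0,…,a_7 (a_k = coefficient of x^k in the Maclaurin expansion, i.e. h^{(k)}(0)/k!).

L = (-54·x + 540·x^3 + 162·x^5)·Dx^2 + (63 + 279·x^2 + 297·x^4 + 81·x^6)·Dx^3 + (-6·x + 60·x^3 + 18·x^5)·Dx^4 + (7 + 31·x^2 + 33·x^4 + 9·x^6)·Dx^5  (order 5).
h: a_k = 0, -2, -3/2, 3, 1/4, -27/20, -1/10, 81/280, …
ICs: h(0) = 0, h′(0) = -2, h′′(0) = -3, h′′′(0) = 18, h′′′′(0) = 6.

f: a_k = -2, 0, 9, 0, -27/4, 0, 81/40, 0, …
g: a_k = 0, -3, 0, 1, 0, -3/5, 0, 3/7, …
L₀ := lclm(L_f,L_g); ord L₀ ≤ 2+2.
h=∫h₀ ⇒ L = L₀·Dx.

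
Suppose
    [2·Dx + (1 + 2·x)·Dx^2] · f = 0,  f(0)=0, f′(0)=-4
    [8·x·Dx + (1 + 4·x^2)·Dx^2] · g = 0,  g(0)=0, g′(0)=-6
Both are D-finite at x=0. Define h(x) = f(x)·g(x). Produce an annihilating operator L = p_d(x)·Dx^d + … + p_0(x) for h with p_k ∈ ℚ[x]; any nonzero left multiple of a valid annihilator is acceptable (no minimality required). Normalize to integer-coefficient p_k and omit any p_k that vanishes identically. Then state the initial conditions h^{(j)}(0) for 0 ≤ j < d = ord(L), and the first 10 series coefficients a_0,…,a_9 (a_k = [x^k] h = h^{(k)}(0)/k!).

f: a_k = 0, -4, 4, -16/3, 8, -64/5, 64/3, -256/7, 64, -1024/9, …
g: a_k = 0, -6, 0, 8, 0, -96/5, 0, 384/7, 0, -512/3, …
f·g: L₀ = L_f ⊗_s L_g, ord ≤ 2·2.
L = (192 + 704·x + 2560·x^2 + 9984·x^3 + 15360·x^4 + 13312·x^5 + 4096·x^7)·Dx + (72 + 992·x + 4928·x^2 + 15488·x^3 + 34816·x^4 + 47616·x^5 + 35840·x^6 + 6144·x^7 + 14336·x^8)·Dx^2 + (24 + 256·x + 1536·x^2 + 4992·x^3 + 11520·x^4 + 19968·x^5 + 24576·x^6 + 18432·x^7 + 6144·x^8 + 8192·x^9)·Dx^3 + (5 + 36·x + 148·x^2 + 448·x^3 + 1056·x^4 + 1920·x^5 + 2688·x^6 + 3072·x^7 + 2304·x^8 + 1024·x^9 + 1024·x^10)·Dx^4  (order 4).
h: a_k = 0, 0, 24, -24, 0, -16, 1664/15, -704/5, 0, -15488/105, …
ICs: h(0) = 0, h′(0) = 0, h′′(0) = 48, h′′′(0) = -144.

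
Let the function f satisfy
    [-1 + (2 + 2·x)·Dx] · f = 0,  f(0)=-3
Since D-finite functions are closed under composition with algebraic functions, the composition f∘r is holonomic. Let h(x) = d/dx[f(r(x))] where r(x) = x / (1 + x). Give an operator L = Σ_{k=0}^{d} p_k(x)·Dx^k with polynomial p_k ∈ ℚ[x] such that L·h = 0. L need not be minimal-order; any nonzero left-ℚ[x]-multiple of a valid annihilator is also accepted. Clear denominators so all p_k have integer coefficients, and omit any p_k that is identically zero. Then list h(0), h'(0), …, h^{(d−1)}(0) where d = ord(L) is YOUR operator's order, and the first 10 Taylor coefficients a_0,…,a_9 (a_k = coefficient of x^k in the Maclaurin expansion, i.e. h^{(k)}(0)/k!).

L = (-5 - 8·x) + (-2 - 6·x - 4·x^2)·Dx  (order 1).
h: a_k = -3/2, 15/4, -117/16, 423/32, -5985/256, 21177/512, -151305/2048, 547383/4096, -16043481/65536, 59445765/131072, …
ICs: h(0) = -3/2.

f: a_k = -3, -3/2, 3/8, -3/16, 15/128, -21/256, 63/1024, -99/2048, 1287/32768, -2145/65536, …
f∘r: x↦r, Dx↦Dx/r' in L_f ⇒ L₀.
Differentiate: ansatz ord ≤ ord L₀ ⇒ L.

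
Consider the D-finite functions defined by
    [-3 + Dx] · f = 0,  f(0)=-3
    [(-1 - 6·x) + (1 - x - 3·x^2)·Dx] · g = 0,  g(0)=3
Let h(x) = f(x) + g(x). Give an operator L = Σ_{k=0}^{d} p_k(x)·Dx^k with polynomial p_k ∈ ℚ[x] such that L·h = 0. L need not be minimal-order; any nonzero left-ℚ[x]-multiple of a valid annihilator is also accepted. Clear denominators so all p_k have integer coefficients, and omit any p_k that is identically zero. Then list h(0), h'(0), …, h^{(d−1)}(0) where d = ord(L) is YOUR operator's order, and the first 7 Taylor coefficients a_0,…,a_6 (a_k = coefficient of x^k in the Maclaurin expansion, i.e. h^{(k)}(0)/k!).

f: a_k = -3, -9, -27/2, -27/2, -81/8, -243/40, -243/80, …
g: a_k = 3, 3, 12, 21, 57, 120, 291, …
h₀=f+g: left-lcm gives L₀, ord ≤ 2.
L = (15 + 9·x + 243·x^2 + 162·x^3) + (1 - 36·x - 99·x^2 + 54·x^3 + 81·x^4)·Dx + (-2 + 11·x + 6·x^2 - 36·x^3 - 27·x^4)·Dx^2  (order 2).
h: a_k = 0, -6, -3/2, 15/2, 375/8, 4557/40, 23037/80, …
ICs: h(0) = 0, h′(0) = -6.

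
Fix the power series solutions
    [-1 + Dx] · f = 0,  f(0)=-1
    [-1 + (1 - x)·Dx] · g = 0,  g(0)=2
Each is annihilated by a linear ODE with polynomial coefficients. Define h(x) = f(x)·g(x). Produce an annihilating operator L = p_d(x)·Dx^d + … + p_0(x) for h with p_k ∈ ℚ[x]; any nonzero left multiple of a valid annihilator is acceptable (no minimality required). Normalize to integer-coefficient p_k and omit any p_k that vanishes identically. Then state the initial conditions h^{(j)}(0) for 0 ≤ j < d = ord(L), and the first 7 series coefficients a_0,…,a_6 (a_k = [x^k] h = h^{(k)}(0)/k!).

L = (2 - x) + (-1 + x)·Dx  (order 1).
h: a_k = -2, -4, -5, -16/3, -65/12, -163/30, -1957/360, …
ICs: h(0) = -2.

f: a_k = -1, -1, -1/2, -1/6, -1/24, -1/120, -1/720, …
g: a_k = 2, 2, 2, 2, 2, 2, 2, …
Sym-product of L_f,L_g gives L₀ (≤ ord 1).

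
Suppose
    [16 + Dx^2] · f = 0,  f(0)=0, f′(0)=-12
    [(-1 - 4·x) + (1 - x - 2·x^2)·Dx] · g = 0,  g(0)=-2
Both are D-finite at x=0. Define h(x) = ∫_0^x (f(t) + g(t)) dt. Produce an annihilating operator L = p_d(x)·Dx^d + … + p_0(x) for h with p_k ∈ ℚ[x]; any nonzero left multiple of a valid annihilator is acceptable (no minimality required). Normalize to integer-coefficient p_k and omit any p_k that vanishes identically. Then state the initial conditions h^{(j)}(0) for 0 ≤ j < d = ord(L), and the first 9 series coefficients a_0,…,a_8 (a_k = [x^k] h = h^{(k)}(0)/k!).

f: a_k = 0, -12, 0, 32, 0, -128/5, 0, 1024/105, 0, …
g: a_k = -2, -2, -6, -10, -22, -42, -86, -170, -342, …
f+g: L₀ = lclm(L_f,L_g), ord ≤ 2+1.
Integrate: L := L₀·Dx.
L = (-368 - 1408·x + 256·x^2 - 512·x^3 - 2560·x^4 - 2048·x^5)·Dx + (176 - 336·x - 384·x^2 + 1024·x^3 + 384·x^4 - 1536·x^5 - 1024·x^6)·Dx^2 + (-23 - 88·x + 16·x^2 - 32·x^3 - 160·x^4 - 128·x^5)·Dx^3 + (11 - 21·x - 24·x^2 + 64·x^3 + 24·x^4 - 96·x^5 - 64·x^6)·Dx^4  (order 4).
h: a_k = 0, -2, -7, -2, 11/2, -22/5, -169/15, -86/7, -8413/420, …
ICs: h(0) = 0, h′(0) = -2, h′′(0) = -14, h′′′(0) = -12.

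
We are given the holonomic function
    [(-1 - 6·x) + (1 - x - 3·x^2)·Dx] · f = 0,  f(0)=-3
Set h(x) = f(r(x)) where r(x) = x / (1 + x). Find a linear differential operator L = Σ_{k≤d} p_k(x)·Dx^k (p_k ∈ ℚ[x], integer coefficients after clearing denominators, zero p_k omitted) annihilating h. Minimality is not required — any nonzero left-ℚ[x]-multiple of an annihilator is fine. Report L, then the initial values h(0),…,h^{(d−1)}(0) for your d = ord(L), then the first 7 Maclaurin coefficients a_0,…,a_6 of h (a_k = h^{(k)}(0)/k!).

f: a_k = -3, -3, -12, -21, -57, -120, -291, …
f∘r: x↦r, Dx↦Dx/r' in L_f ⇒ L₀.
L = (1 + 7·x) + (-1 - 2·x + 2·x^2 + 3·x^3)·Dx  (order 1).
h: a_k = -3, -3, -9, 0, -27, 27, -108, …
ICs: h(0) = -3.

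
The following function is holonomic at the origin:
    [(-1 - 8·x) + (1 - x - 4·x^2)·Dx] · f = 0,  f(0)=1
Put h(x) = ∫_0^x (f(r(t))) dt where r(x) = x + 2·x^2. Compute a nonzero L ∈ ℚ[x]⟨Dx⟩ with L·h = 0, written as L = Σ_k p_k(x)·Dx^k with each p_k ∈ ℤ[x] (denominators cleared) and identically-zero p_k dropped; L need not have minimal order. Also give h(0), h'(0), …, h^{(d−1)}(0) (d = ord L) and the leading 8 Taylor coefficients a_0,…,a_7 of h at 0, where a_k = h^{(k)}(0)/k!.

f: a_k = 1, 1, 5, 9, 29, 65, 181, 441, …
f∘r: x↦r, Dx↦Dx/r' in L_f ⇒ L₀.
∫: right-multiply L₀ by Dx.
L = (1 + 12·x + 48·x^2 + 64·x^3)·Dx + (-1 + x + 6·x^2 + 16·x^3 + 16·x^4)·Dx^2  (order 2).
h: a_k = 0, 1, 1/2, 7/3, 29/4, 103/5, 135/2, 1599/7, …
ICs: h(0) = 0, h′(0) = 1.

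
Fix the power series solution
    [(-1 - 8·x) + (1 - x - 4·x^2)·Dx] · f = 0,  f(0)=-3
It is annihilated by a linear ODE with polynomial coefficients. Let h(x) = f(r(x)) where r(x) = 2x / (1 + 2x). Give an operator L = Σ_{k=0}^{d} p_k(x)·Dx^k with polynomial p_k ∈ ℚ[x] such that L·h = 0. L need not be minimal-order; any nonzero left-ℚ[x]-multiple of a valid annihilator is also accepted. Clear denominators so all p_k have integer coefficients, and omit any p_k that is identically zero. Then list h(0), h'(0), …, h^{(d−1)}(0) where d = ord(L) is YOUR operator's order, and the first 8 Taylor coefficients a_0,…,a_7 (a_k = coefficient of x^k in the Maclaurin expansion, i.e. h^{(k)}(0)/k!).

f: a_k = -3, -3, -15, -27, -87, -195, -543, -1323, …
Change of var in L_f (x↦r) gives L₀.
L = (2 + 36·x) + (-1 - 4·x + 12·x^2 + 32·x^3)·Dx  (order 1).
h: a_k = -3, -6, -48, 0, -768, 1536, -15360, 55296, …
ICs: h(0) = -3.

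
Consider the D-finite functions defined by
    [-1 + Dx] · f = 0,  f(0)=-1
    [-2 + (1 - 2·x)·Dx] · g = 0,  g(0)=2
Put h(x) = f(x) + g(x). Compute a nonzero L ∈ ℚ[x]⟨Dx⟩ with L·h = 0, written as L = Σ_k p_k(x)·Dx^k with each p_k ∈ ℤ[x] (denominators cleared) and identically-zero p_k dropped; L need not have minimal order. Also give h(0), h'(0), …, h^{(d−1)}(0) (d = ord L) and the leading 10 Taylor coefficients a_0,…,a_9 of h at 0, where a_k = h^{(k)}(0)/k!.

f: a_k = -1, -1, -1/2, -1/6, -1/24, -1/120, -1/720, -1/5040, -1/40320, -1/362880, …
g: a_k = 2, 4, 8, 16, 32, 64, 128, 256, 512, 1024, …
Sum ⇒ L₀ = lclm(L_f,L_g) in ℚ(x)⟨Dx⟩.
L = (6 + 4·x) + (-7 - 4·x + 4·x^2)·Dx + (1 - 4·x^2)·Dx^2  (order 2).
h: a_k = 1, 3, 15/2, 95/6, 767/24, 7679/120, 92159/720, 1290239/5040, 20643839/40320, 371589119/362880, …
ICs: h(0) = 1, h′(0) = 3.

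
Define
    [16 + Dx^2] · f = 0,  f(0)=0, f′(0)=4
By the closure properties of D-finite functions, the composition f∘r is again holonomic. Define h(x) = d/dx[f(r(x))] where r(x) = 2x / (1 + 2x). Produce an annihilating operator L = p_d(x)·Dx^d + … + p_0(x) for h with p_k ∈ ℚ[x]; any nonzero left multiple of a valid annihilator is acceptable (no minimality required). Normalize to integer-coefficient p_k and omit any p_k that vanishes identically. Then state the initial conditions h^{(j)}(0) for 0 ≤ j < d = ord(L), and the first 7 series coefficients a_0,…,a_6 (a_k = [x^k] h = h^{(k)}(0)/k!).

L = (88 + 96·x + 96·x^2) + (12 + 72·x + 144·x^2 + 96·x^3)·Dx + (1 + 8·x + 24·x^2 + 32·x^3 + 16·x^4)·Dx^2  (order 2).
h: a_k = 8, -32, -160, 1792, -24704/3, 23040, -1260032/45, …
ICs: h(0) = 8, h′(0) = -32.

f: a_k = 0, 4, 0, -32/3, 0, 128/15, 0, …
f∘r: x↦r, Dx↦Dx/r' in L_f ⇒ L₀.
h₀' ⇒ L via d/dx closure of L₀.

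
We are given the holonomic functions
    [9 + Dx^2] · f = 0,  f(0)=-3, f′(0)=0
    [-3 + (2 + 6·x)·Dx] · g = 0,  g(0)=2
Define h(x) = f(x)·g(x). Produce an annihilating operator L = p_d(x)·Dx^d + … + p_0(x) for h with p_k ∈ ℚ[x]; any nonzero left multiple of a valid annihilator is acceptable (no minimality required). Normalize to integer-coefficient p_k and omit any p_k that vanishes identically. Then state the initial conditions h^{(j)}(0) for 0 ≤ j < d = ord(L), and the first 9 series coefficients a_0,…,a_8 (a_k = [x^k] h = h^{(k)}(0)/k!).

f: a_k = -3, 0, 27/2, 0, -81/8, 0, 243/80, 0, -2187/4480, …
g: a_k = 2, 3, -9/4, 27/8, -405/64, 1701/128, -15309/512, 72171/1024, -2814669/16384, …
Sym-product of L_f,L_g gives L₀ (≤ ord 2).
L = (63 + 216·x + 324·x^2) + (-12 - 36·x)·Dx + (4 + 24·x + 36·x^2)·Dx^2  (order 2).
h: a_k = -6, -9, 135/4, 243/8, -2025/64, -3159/128, 84807/2560, -292329/5120, 96330789/573440, …
ICs: h(0) = -6, h′(0) = -9.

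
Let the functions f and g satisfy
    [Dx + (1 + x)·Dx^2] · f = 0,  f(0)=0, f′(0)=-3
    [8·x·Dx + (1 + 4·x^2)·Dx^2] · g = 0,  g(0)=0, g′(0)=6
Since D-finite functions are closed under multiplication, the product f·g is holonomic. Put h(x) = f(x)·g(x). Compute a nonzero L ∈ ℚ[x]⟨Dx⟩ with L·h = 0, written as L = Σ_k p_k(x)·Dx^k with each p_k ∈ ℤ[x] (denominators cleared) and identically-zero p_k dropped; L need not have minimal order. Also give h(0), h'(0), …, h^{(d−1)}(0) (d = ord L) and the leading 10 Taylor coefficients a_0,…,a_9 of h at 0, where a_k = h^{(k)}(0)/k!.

f: a_k = 0, -3, 3/2, -1, 3/4, -3/5, 1/2, -3/7, 3/8, -1/3, …
g: a_k = 0, 6, 0, -8, 0, 96/5, 0, -384/7, 0, 512/3, …
L₀ := L_f ⊗_s L_g (sym. prod.), ord ≤ 4.
L = (288 + 560·x + 3584·x^2 + 8640·x^3 + 7680·x^4 + 3328·x^5 + 1024·x^7)·Dx + (258 + 1840·x + 6992·x^2 + 19264·x^3 + 29440·x^4 + 23808·x^5 + 8960·x^6 + 3072·x^7 + 3584·x^8)·Dx^2 + (36 + 628·x + 2496·x^2 + 6192·x^3 + 12288·x^4 + 15936·x^5 + 12288·x^6 + 5376·x^7 + 3072·x^8 + 2048·x^9)·Dx^3 + (17 + 66·x + 241·x^2 + 608·x^3 + 1152·x^4 + 1728·x^5 + 2016·x^6 + 1536·x^7 + 768·x^8 + 512·x^9 + 256·x^10)·Dx^4  (order 4).
h: a_k = 0, 0, -18, 9, 18, -15/2, -266/5, 129/5, 738/5, -9749/140, …
ICs: h(0) = 0, h′(0) = 0, h′′(0) = -36, h′′′(0) = 54.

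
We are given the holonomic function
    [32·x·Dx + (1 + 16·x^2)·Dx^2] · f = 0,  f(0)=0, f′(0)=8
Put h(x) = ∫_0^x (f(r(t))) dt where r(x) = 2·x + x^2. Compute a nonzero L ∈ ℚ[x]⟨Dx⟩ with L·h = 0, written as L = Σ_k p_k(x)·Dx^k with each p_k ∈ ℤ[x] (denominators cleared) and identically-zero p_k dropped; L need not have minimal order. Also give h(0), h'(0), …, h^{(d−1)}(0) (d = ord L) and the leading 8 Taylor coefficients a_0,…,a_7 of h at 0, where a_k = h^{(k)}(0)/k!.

L = (-1 + 128·x + 256·x^2 + 192·x^3 + 48·x^4)·Dx^2 + (1 + x + 64·x^2 + 128·x^3 + 80·x^4 + 16·x^5)·Dx^3  (order 3).
h: a_k = 0, 0, 8, 8/3, -256/3, -512/5, 32128/15, 98176/21, …
ICs: h(0) = 0, h′(0) = 0, h′′(0) = 16.

f: a_k = 0, 8, 0, -128/3, 0, 2048/5, 0, -32768/7, …
f∘r: x↦r, Dx↦Dx/r' in L_f ⇒ L₀.
h=∫₀ˣh₀: take L = L₀·Dx.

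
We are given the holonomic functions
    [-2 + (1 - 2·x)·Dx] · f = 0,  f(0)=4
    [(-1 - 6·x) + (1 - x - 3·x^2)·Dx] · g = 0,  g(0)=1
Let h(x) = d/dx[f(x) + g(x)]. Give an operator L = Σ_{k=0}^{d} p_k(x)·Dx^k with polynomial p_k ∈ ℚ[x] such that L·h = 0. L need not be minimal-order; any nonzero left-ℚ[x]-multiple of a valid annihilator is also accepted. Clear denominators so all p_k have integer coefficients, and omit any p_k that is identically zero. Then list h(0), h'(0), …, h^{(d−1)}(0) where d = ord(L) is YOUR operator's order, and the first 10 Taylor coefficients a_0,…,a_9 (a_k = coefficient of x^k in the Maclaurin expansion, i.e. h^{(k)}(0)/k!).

f: a_k = 4, 8, 16, 32, 64, 128, 256, 512, 1024, 2048, …
g: a_k = 1, 1, 4, 7, 19, 40, 97, 217, 508, 1159, …
f+g: L₀ = lclm(L_f,L_g), ord ≤ 1+1.
h₀' ⇒ L via d/dx closure of L₀.
L = (12 - 288·x + 648·x^2 - 1296·x^3 + 648·x^4) + (9 + 12·x - 126·x^2 + 540·x^3 - 1188·x^4 + 648·x^5)·Dx + (-2 + 15·x - 52·x^2 + 78·x^3 + 27·x^4 - 180·x^5 + 108·x^6)·Dx^2  (order 2).
h: a_k = 9, 40, 117, 332, 840, 2118, 5103, 12256, 28863, 67790, …
ICs: h(0) = 9, h′(0) = 40.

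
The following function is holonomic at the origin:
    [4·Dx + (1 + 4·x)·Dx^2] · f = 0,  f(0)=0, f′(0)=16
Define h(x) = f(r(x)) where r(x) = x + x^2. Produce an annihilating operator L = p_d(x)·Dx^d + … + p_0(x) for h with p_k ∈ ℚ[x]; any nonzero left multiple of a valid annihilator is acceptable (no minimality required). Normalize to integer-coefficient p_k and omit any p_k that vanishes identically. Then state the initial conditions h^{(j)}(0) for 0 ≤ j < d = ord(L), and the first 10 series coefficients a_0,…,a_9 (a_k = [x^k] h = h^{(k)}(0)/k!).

f: a_k = 0, 16, -32, 256/3, -256, 4096/5, -8192/3, 65536/7, -32768, 1048576/9, …
Substitute x→r, Dx→(1/r')Dx; clear ⇒ L₀.
L = 2·Dx + (1 + 2·x)·Dx^2  (order 2).
h: a_k = 0, 16, -16, 64/3, -32, 256/5, -256/3, 1024/7, -256, 4096/9, …
ICs: h(0) = 0, h′(0) = 16.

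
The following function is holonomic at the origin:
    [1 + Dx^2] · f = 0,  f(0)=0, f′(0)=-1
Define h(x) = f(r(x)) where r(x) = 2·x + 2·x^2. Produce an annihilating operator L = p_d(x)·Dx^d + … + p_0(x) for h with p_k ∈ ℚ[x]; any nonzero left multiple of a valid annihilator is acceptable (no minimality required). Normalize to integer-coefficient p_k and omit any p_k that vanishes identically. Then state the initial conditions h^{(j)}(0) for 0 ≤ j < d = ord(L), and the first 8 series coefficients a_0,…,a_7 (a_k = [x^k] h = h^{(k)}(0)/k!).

f: a_k = 0, -1, 0, 1/6, 0, -1/120, 0, 1/5040, …
Change of var in L_f (x↦r) gives L₀.
L = (4 + 24·x + 48·x^2 + 32·x^3) - 2·Dx + (1 + 2·x)·Dx^2  (order 2).
h: a_k = 0, -2, -2, 4/3, 4, 56/15, 0, -832/315, …
ICs: h(0) = 0, h′(0) = -2.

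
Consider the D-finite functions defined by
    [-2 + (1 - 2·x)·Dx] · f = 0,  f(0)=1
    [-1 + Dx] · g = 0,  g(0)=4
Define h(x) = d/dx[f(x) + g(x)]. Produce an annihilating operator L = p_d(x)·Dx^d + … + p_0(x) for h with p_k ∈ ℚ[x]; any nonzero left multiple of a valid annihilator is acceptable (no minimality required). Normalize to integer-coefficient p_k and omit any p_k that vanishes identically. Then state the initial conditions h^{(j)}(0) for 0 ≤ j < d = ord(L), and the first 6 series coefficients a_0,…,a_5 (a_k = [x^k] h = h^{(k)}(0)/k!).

f: a_k = 1, 2, 4, 8, 16, 32, …
g: a_k = 4, 4, 2, 2/3, 1/6, 1/30, …
L₀ := lclm(L_f,L_g); ord L₀ ≤ 1+1.
h₀' ⇒ L via d/dx closure of L₀.
L = (20 + 8·x) + (-23 - 4·x + 4·x^2)·Dx + (3 - 4·x - 4·x^2)·Dx^2  (order 2).
h: a_k = 6, 12, 26, 194/3, 961/6, 11521/30, …
ICs: h(0) = 6, h′(0) = 12.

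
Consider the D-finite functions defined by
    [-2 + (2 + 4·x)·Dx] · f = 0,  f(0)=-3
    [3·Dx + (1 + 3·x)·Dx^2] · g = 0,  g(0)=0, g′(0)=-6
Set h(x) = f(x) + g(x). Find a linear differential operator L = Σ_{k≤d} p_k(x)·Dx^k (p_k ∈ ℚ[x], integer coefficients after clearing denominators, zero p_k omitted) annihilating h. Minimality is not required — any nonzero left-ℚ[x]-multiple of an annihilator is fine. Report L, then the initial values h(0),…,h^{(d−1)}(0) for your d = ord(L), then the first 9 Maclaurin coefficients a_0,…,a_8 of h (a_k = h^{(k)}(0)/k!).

f: a_k = -3, -3, 3/2, -3/2, 15/8, -21/8, 63/16, -99/16, 1287/128, …
g: a_k = 0, -6, 9, -18, 81/2, -486/5, 243, -4374/7, 6561/4, …
f+g: L₀ = lclm(L_f,L_g), ord ≤ 1+2.
L = (9 + 9·x)·Dx + (15 + 54·x + 45·x^2)·Dx^2 + (2 + 13·x + 27·x^2 + 18·x^3)·Dx^3  (order 3).
h: a_k = -3, -9, 21/2, -39/2, 339/8, -3993/40, 3951/16, -70677/112, 211239/128, …
ICs: h(0) = -3, h′(0) = -9, h′′(0) = 21.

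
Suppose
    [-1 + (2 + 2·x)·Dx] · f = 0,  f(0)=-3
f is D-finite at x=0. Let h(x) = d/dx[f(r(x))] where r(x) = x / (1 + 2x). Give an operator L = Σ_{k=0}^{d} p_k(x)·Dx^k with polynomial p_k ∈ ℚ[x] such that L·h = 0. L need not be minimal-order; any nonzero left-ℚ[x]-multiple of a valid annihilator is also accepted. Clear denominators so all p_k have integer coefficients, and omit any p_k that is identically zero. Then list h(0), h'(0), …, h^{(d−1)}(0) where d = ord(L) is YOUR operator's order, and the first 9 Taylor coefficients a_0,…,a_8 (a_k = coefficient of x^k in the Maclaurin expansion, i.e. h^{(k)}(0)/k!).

f: a_k = -3, -3/2, 3/8, -3/16, 15/128, -21/256, 63/1024, -99/2048, 1287/32768, …
L₀ from L_f via x↦r, Dx↦r'^{-1}Dx.
Derive L from L₀ (diff closure).
L = (-9 - 24·x) + (-2 - 10·x - 12·x^2)·Dx  (order 1).
h: a_k = -3/2, 27/4, -369/16, 2271/32, -53145/256, 302805/512, -3404205/2048, 19021095/4096, -849059145/65536, …
ICs: h(0) = -3/2.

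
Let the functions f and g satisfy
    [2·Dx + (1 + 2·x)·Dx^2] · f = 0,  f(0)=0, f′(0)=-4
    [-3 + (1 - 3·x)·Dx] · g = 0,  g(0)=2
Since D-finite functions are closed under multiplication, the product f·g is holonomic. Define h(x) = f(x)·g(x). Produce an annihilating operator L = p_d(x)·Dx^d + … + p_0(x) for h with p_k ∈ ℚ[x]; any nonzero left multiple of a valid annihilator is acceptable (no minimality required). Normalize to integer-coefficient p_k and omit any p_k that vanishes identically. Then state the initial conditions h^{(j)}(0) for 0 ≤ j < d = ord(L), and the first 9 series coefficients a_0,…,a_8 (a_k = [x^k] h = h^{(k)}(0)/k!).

L = 6 + (4 + 18·x)·Dx + (-1 + x + 6·x^2)·Dx^2  (order 2).
h: a_k = 0, -8, -16, -176/3, -160, -2528/5, -22112/15, -157344/35, -467552/35, …
ICs: h(0) = 0, h′(0) = -8.

f: a_k = 0, -4, 4, -16/3, 8, -64/5, 64/3, -256/7, 64, …
g: a_k = 2, 6, 18, 54, 162, 486, 1458, 4374, 13122, …
L₀ := L_f ⊗_s L_g (sym. prod.), ord ≤ 2.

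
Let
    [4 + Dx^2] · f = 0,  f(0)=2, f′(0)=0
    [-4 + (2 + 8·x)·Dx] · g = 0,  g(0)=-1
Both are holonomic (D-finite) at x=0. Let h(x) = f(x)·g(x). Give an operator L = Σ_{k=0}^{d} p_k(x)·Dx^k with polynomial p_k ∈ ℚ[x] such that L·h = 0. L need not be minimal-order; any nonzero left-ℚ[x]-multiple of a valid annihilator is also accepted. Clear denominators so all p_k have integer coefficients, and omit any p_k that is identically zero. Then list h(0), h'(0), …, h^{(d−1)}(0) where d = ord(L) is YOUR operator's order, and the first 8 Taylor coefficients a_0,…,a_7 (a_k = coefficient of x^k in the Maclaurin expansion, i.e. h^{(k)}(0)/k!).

f: a_k = 2, 0, -4, 0, 4/3, 0, -8/45, 0, …
g: a_k = -1, -2, 2, -4, 10, -28, 84, -264, …
h₀=f·g: eliminate ⇒ L₀, order ≤ 2·1.
L = (16 + 32·x + 64·x^2) + (-4 - 16·x)·Dx + (1 + 8·x + 16·x^2)·Dx^2  (order 2).
h: a_k = -2, -4, 8, 0, 32/3, -128/3, 5888/45, -18944/45, …
ICs: h(0) = -2, h′(0) = -4.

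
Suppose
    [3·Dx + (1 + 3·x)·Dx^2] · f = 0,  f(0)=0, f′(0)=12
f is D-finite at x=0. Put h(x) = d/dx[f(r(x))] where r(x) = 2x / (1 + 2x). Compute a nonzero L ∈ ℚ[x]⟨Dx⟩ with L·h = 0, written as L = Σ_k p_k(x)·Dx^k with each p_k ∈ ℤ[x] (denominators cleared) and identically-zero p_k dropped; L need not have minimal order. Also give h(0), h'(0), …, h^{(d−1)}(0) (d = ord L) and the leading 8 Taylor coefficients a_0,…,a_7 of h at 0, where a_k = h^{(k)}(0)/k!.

L = (10 + 32·x) + (1 + 10·x + 16·x^2)·Dx  (order 1).
h: a_k = 24, -240, 2016, -16320, 130944, -1048320, 8388096, -67107840, …
ICs: h(0) = 24.

f: a_k = 0, 12, -18, 36, -81, 972/5, -486, 8748/7, …
h₀=f(r): pull back L_f along r ⇒ L₀.
h₀' ⇒ L via d/dx closure of L₀.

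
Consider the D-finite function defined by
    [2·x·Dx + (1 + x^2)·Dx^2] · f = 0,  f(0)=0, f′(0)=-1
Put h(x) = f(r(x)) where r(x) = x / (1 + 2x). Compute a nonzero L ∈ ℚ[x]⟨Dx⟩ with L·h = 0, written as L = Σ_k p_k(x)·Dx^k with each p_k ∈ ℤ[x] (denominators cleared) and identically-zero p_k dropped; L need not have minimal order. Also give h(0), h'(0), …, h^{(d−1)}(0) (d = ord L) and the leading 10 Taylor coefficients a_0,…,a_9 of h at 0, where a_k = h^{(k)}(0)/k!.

f: a_k = 0, -1, 0, 1/3, 0, -1/5, 0, 1/7, 0, -1/9, …
h₀=f(r): pull back L_f along r ⇒ L₀.
L = (4 + 10·x)·Dx + (1 + 4·x + 5·x^2)·Dx^2  (order 2).
h: a_k = 0, -1, 2, -11/3, 6, -41/5, 22/3, 29/7, -42, 1199/9, …
ICs: h(0) = 0, h′(0) = -1.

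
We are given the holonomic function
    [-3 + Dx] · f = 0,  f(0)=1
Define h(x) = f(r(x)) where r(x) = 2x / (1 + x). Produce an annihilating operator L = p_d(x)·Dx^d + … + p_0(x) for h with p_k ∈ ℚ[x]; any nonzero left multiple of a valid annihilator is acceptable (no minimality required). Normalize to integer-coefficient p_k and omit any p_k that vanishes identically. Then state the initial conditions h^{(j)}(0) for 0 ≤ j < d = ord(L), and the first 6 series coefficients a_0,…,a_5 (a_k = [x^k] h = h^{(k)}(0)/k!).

f: a_k = 1, 3, 9/2, 9/2, 27/8, 81/40, …
h₀=f(r): pull back L_f along r ⇒ L₀.
L = -6 + (1 + 2·x + x^2)·Dx  (order 1).
h: a_k = 1, 6, 12, 6, -6, -6/5, …
ICs: h(0) = 1.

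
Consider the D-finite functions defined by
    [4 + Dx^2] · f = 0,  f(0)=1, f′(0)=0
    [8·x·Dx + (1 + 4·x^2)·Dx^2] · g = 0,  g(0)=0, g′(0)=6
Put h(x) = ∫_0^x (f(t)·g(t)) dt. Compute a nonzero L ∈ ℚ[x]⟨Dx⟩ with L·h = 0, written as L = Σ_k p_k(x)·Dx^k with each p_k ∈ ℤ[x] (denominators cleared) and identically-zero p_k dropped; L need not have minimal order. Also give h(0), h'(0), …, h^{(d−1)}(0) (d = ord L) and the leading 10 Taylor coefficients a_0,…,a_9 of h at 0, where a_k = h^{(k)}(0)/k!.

f: a_k = 1, 0, -2, 0, 2/3, 0, -4/45, 0, 2/315, 0, …
g: a_k = 0, 6, 0, -8, 0, 96/5, 0, -384/7, 0, 512/3, …
L₀ := L_f ⊗_s L_g (sym. prod.), ord ≤ 4.
h=∫₀ˣh₀: take L = L₀·Dx.
L = (80 + 832·x^2 + 1408·x^4 + 2048·x^6 + 2048·x^8)·Dx + (96·x + 640·x^3 + 1536·x^5 + 2048·x^7)·Dx^2 + (24 + 256·x^2 + 576·x^4 + 1024·x^6 + 1024·x^8)·Dx^3 + (24·x + 160·x^3 + 384·x^5 + 512·x^7)·Dx^4 + (1 + 12·x^2 + 56·x^4 + 128·x^6 + 128·x^8)·Dx^5  (order 5).
h: a_k = 0, 0, 3, 0, -5, 0, 98/15, 0, -1301/105, 0, …
ICs: h(0) = 0, h′(0) = 0, h′′(0) = 6, h′′′(0) = 0, h′′′′(0) = -120.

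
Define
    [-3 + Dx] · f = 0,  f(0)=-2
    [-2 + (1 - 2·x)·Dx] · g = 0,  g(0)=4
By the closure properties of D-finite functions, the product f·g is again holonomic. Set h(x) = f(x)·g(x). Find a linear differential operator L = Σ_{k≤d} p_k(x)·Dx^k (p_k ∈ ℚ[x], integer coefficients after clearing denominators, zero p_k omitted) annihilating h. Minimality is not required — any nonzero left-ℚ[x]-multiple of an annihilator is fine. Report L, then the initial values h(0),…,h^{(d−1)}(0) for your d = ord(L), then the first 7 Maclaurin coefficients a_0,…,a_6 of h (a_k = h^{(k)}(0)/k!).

f: a_k = -2, -6, -9, -9, -27/4, -81/20, -81/40, …
g: a_k = 4, 8, 16, 32, 64, 128, 256, …
L₀ := L_f ⊗_s L_g (sym. prod.), ord ≤ 1.
L = (5 - 6·x) + (-1 + 2·x)·Dx  (order 1).
h: a_k = -8, -40, -116, -268, -563, -5711/5, -4585/2, …
ICs: h(0) = -8.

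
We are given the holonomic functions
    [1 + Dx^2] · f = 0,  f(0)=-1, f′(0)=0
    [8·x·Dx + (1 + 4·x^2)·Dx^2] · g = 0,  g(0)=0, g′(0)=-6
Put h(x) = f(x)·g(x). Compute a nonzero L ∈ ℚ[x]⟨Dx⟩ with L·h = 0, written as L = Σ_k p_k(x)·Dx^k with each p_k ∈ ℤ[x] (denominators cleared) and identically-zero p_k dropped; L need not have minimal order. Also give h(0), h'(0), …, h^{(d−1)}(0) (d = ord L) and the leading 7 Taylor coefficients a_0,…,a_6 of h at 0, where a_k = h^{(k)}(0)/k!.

f: a_k = -1, 0, 1/2, 0, -1/24, 0, 1/720, …
g: a_k = 0, -6, 0, 8, 0, -96/5, 0, …
L₀ := L_f ⊗_s L_g (sym. prod.), ord ≤ 4.
L = (85 + 944·x^2 + 416·x^4 + 256·x^6 + 256·x^8) + (144·x + 704·x^3 + 768·x^5 + 1024·x^7)·Dx + (90 + 992·x^2 + 576·x^4 + 512·x^6 + 512·x^8)·Dx^2 + (144·x + 704·x^3 + 768·x^5 + 1024·x^7)·Dx^3 + (5 + 48·x^2 + 160·x^4 + 256·x^6 + 256·x^8)·Dx^4  (order 4).
h: a_k = 0, 6, 0, -11, 0, 469/20, 0, …
ICs: h(0) = 0, h′(0) = 6, h′′(0) = 0, h′′′(0) = -66.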